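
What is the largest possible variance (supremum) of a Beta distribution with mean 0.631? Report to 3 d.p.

Var = μ(1−μ)/(α+β+1), which approaches μ(1−μ) as α+β → 0.
So the supremum is μ(1−μ) = 0.631×0.369 = 0.233.

0.233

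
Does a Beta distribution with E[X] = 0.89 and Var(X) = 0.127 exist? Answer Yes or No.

No

A Beta with mean μ has variance μ(1−μ)/(α+β+1) < μ(1−μ).
Here μ(1−μ) = 0.89×0.11 = 0.0979, and 0.127 ≥ 0.0979.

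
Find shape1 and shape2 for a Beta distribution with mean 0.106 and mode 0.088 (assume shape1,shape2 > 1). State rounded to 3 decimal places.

With s = shape1+shape2: μ = shape1/s and mode = (shape1−1)/(s−2). Eliminating shape1 = μs,
μs − 1 = m(s−2) ⇒ s(μ−m) = 1−2m ⇒ s = 0.824/0.018 = 45.7778.
So shape1 = μs = 4.852, shape2 = (1−μ)s = 40.925.

shape1 = 4.852, shape2 = 40.925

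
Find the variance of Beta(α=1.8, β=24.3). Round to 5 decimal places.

0.00237

μ = 1.8/26.1 = 0.068966; Var = μ(1−μ)/(α+β+1) = 0.0642093/27.1 = 0.00237.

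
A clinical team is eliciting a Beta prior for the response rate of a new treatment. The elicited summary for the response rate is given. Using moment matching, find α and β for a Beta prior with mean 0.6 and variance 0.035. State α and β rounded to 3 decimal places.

α = 3.514, β = 2.343

Let s = α+β. The Beta variance is μ(1−μ)/(s+1).
So s+1 = μ(1−μ)/σ² = (0.6×0.4)/0.035 = 0.24/0.035 = 6.8571, giving s = 5.8571.
Then α = μs = 0.6×5.8571 = 3.514 and β = (1−μ)s = 0.4×5.8571 = 2.343.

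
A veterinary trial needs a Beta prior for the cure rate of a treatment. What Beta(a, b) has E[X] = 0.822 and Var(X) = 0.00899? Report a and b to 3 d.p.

By moment matching, a+b = μ(1−μ)/σ² − 1 = (0.822·0.178)/0.00899 − 1 = 16.2754 − 1 = 15.2754.
Since a/(a+b) = μ, a = 0.822·15.2754 = 12.556 and b = 0.178·15.2754 = 2.719.

a = 12.556, b = 2.719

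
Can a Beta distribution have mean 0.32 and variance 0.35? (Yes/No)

No

A Beta with mean μ has variance μ(1−μ)/(α+β+1) < μ(1−μ).
Here μ(1−μ) = 0.32×0.68 = 0.2176, and 0.35 ≥ 0.2176.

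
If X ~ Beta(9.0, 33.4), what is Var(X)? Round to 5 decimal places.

Var = αβ/[(α+β)²(α+β+1)] = (9.0×33.4)/(42.4²×43.4) = 300.60/78022.784 = 0.00385.

0.00385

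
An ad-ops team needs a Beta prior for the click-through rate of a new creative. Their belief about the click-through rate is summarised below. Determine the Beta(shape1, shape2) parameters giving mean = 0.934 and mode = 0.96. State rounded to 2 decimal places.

Let s = shape1+shape2. Mean gives shape1 = μs = 0.934s; mode gives (shape1−1)/(s−2) = 0.96.
Substituting: 0.934s − 1 = 0.96(s−2) = 0.96s − 1.92, so -0.026s = -0.92 and s = 35.3846.
Then shape1 = 0.934×35.3846 = 33.05 and shape2 = s−shape1 = 2.34.

shape1 = 33.05, shape2 = 2.34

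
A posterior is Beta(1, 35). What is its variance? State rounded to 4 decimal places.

μ = 1/36 = 0.027778; Var = μ(1−μ)/(α+β+1) = 0.0270062/37 = 0.0007.

0.0007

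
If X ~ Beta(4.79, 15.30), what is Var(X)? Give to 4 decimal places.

Var = αβ/[(α+β)²(α+β+1)] = (4.79×15.30)/(20.09²×21.09) = 73.2870/8512.094829 = 0.0086.

0.0086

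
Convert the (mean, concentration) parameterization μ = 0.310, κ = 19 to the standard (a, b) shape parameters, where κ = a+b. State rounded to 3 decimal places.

Split κ in proportion μ : (1−μ): a = 0.310·19 = 5.890, b = 19 − 5.890 = 13.110.

a = 5.890, b = 13.110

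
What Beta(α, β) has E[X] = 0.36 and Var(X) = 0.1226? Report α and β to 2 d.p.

Write ν = α+β; then α = μν and Var = μ(1−μ)/(ν+1).
ν = μ(1−μ)/Var − 1 = 0.2304/0.1226 − 1 = 0.8793.
α = 0.36·0.8793 = 0.32, β = 0.64·0.8793 = 0.56.

α = 0.32, β = 0.56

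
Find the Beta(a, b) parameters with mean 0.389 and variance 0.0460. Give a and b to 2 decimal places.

a = 1.62, b = 2.55

Write ν = a+b; then a = μν and Var = μ(1−μ)/(ν+1).
ν = μ(1−μ)/Var − 1 = 0.237679/0.0460 − 1 = 4.1669.
a = 0.389·4.1669 = 1.62, b = 0.611·4.1669 = 2.55.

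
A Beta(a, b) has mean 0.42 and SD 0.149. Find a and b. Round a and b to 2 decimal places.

First σ² = 0.022201. Setting a = μn, b = (1−μ)n with n = a+b,
μ(1−μ)/(n+1) = 0.022201 ⇒ n+1 = 0.2436/0.022201 = 10.9725 ⇒ n = 9.9725.
Hence a = 0.42×9.9725 = 4.19, b = 0.58×9.9725 = 5.78.

a = 4.19, b = 5.78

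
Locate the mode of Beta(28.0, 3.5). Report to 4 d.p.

With α,β > 1, mode = (α−1)/(α+β−2) = 27.0/29.5 = 0.9153.

0.9153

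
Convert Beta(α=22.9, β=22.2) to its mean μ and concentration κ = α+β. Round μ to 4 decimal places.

κ = α+β = 22.9+22.2 = 45.1; μ = α/κ = 22.9/45.1 = 0.5078.

μ = 0.5078, κ = 45.1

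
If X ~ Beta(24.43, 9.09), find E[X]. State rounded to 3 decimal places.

0.729

E[X] = α/(α+β) = 24.43/33.52 = 0.729.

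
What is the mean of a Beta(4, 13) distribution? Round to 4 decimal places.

0.2353

E[X] = α/(α+β) = 4/17 = 0.2353.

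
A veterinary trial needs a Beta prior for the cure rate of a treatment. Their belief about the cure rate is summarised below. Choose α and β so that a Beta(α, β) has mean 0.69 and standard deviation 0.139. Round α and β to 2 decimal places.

α = 6.95, β = 3.12

First σ² = 0.019321. Setting α = μn, β = (1−μ)n with n = α+β,
μ(1−μ)/(n+1) = 0.019321 ⇒ n+1 = 0.2139/0.019321 = 11.0709 ⇒ n = 10.0709.
Hence α = 0.69×10.0709 = 6.95, β = 0.31×10.0709 = 3.12.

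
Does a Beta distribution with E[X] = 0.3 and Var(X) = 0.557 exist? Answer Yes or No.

A Beta with mean μ has variance μ(1−μ)/(α+β+1) < μ(1−μ).
Here μ(1−μ) = 0.3×0.7 = 0.21, and 0.557 ≥ 0.21.

No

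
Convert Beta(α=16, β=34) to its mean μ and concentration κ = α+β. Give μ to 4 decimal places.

μ = 0.3200, κ = 50

κ = α+β = 16+34 = 50; μ = α/κ = 16/50 = 0.3200.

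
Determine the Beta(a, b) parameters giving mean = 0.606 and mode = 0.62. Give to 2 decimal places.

Let s = a+b. Mean gives a = μs = 0.606s; mode gives (a−1)/(s−2) = 0.62.
Substituting: 0.606s − 1 = 0.62(s−2) = 0.62s − 1.24, so -0.014s = -0.24 and s = 17.1429.
Then a = 0.606×17.1429 = 10.39 and b = s−a = 6.75.

a = 10.39, b = 6.75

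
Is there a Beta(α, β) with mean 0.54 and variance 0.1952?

Yes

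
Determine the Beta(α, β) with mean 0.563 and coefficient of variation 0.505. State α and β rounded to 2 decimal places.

α = 1.15, β = 0.89

Var = (CV·μ)² = (0.505×0.563)² = 0.080835.
α+β = μ(1−μ)/Var − 1 = 0.246031/0.080835 − 1 = 2.0436.
Thus α = 0.563·2.0436 = 1.15 and β = 0.437·2.0436 = 0.89.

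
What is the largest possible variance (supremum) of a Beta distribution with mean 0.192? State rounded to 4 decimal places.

For fixed mean μ the Beta variance is μ(1−μ)/(α+β+1), increasing as α+β decreases.
Its least upper bound (not attained) is μ(1−μ) = 0.192·0.808 = 0.1551.

0.1551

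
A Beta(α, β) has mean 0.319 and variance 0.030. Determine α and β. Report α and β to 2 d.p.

Write ν = α+β; then α = μν and Var = μ(1−μ)/(ν+1).
ν = μ(1−μ)/Var − 1 = 0.217239/0.030 − 1 = 6.2413.
α = 0.319·6.2413 = 1.99, β = 0.681·6.2413 = 4.25.

α = 1.99, β = 4.25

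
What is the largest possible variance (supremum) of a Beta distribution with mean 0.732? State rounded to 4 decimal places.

Var = μ(1−μ)/(α+β+1), which approaches μ(1−μ) as α+β → 0.
So the supremum is μ(1−μ) = 0.732×0.268 = 0.1962.

0.1962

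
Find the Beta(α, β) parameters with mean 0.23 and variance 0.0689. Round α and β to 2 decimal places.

α = 0.36, β = 1.21

By moment matching, α+β = μ(1−μ)/σ² − 1 = (0.23·0.77)/0.0689 − 1 = 2.5704 − 1 = 1.5704.
Since α/(α+β) = μ, α = 0.23·1.5704 = 0.36 and β = 0.77·1.5704 = 1.21.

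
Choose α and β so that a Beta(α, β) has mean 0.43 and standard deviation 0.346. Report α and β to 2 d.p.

First σ² = 0.119716. Setting α = μn, β = (1−μ)n with n = α+β,
μ(1−μ)/(n+1) = 0.119716 ⇒ n+1 = 0.2451/0.119716 = 2.0473 ⇒ n = 1.0473.
Hence α = 0.43×1.0473 = 0.45, β = 0.57×1.0473 = 0.60.

α = 0.45, β = 0.60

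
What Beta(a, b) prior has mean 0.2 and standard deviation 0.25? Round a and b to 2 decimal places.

Variance = 0.25² = 0.0625. The moment-matching identity a+b = μ(1−μ)/Var − 1 gives
a+b = 0.16/0.0625 − 1 = 1.5600, so a = μ·1.5600 = 0.31 and b = (1−μ)·1.5600 = 1.25.

a = 0.31, b = 1.25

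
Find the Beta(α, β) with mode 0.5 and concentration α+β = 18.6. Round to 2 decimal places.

α = 9.30, β = 9.30

Since the density peak of Beta(α,β) is at (α−1)/(α+β−2),
α = 1 + 0.5(18.6−2) = 9.30 and β = 18.6 − 9.30 = 9.30.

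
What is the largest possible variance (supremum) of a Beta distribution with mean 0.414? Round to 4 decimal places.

0.2426

For fixed mean μ the Beta variance is μ(1−μ)/(α+β+1), increasing as α+β decreases.
Its least upper bound (not attained) is μ(1−μ) = 0.414·0.586 = 0.2426.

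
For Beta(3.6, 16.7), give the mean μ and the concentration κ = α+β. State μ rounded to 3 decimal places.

κ = α+β = 3.6+16.7 = 20.3; μ = α/κ = 3.6/20.3 = 0.177.

μ = 0.177, κ = 20.3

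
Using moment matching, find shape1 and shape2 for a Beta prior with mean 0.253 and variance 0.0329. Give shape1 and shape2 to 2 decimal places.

shape1 = 1.20, shape2 = 3.54

By moment matching, shape1+shape2 = μ(1−μ)/σ² − 1 = (0.253·0.747)/0.0329 − 1 = 5.7444 − 1 = 4.7444.
Since shape1/(shape1+shape2) = μ, shape1 = 0.253·4.7444 = 1.20 and shape2 = 0.747·4.7444 = 3.54.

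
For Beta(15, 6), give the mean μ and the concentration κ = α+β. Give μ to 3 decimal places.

μ = 0.714, κ = 21

κ = α+β = 15+6 = 21; μ = α/κ = 15/21 = 0.714.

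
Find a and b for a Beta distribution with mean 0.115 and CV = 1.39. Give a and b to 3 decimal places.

a = 0.343, b = 2.640

Var = (CV·μ)² = (1.39×0.115)² = 0.025552.
a+b = μ(1−μ)/Var − 1 = 0.101775/0.025552 − 1 = 2.9831.
Thus a = 0.115·2.9831 = 0.343 and b = 0.885·2.9831 = 2.640.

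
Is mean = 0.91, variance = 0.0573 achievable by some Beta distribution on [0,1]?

A Beta with mean μ has variance μ(1−μ)/(α+β+1) < μ(1−μ).
Here μ(1−μ) = 0.91×0.09 = 0.0819, and 0.0573 < 0.0819.

Yes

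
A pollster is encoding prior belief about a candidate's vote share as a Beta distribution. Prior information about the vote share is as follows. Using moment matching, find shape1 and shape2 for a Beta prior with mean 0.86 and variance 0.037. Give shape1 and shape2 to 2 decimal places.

By moment matching, shape1+shape2 = μ(1−μ)/σ² − 1 = (0.86·0.14)/0.037 − 1 = 3.2541 − 1 = 2.2541.
Since shape1/(shape1+shape2) = μ, shape1 = 0.86·2.2541 = 1.94 and shape2 = 0.14·2.2541 = 0.32.

shape1 = 1.94, shape2 = 0.32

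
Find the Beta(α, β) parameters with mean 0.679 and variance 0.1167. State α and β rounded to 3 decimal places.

α = 0.589, β = 0.279

Let s = α+β. The Beta variance is μ(1−μ)/(s+1).
So s+1 = μ(1−μ)/σ² = (0.679×0.321)/0.1167 = 0.217959/0.1167 = 1.8677, giving s = 0.8677.
Then α = μs = 0.679×0.8677 = 0.589 and β = (1−μ)s = 0.321×0.8677 = 0.279.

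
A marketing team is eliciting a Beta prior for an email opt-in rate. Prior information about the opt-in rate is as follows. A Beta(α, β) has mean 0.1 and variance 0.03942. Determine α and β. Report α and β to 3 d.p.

α = 0.128, β = 1.155

Write ν = α+β; then α = μν and Var = μ(1−μ)/(ν+1).
ν = μ(1−μ)/Var − 1 = 0.09/0.03942 − 1 = 1.2831.
α = 0.1·1.2831 = 0.128, β = 0.9·1.2831 = 1.155.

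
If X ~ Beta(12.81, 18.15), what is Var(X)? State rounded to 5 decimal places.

μ = 12.81/30.96 = 0.413760; Var = μ(1−μ)/(α+β+1) = 0.2425626/31.96 = 0.00759.

0.00759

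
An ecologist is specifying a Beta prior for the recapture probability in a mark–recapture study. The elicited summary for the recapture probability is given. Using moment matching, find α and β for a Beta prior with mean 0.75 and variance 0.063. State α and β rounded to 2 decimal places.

α = 1.48, β = 0.49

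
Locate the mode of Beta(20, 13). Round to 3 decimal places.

0.613

With α,β > 1, mode = (α−1)/(α+β−2) = 19/31 = 0.613.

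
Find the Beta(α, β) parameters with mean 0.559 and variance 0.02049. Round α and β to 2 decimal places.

α = 6.17, β = 4.86

Write ν = α+β; then α = μν and Var = μ(1−μ)/(ν+1).
ν = μ(1−μ)/Var − 1 = 0.246519/0.02049 − 1 = 11.0312.
α = 0.559·11.0312 = 6.17, β = 0.441·11.0312 = 4.86.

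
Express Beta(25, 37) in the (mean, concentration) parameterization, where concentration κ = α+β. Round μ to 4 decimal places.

κ = α+β = 25+37 = 62; μ = α/κ = 25/62 = 0.4032.

μ = 0.4032, κ = 62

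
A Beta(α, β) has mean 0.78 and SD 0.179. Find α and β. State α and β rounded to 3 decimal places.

α = 3.397, β = 0.958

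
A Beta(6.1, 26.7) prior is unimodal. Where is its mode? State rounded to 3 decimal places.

0.166

With α,β > 1, mode = (α−1)/(α+β−2) = 5.1/30.8 = 0.166.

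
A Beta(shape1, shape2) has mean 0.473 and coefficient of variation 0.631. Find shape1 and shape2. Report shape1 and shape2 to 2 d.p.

σ = CV·μ = 0.631×0.473 = 0.29846, so σ² = 0.089080.
s+1 = μ(1−μ)/σ² = 0.249271/0.089080 = 2.7983, so s = shape1+shape2 = 1.7983.
shape1 = μs = 0.85, shape2 = (1−μ)s = 0.95.

shape1 = 0.85, shape2 = 0.95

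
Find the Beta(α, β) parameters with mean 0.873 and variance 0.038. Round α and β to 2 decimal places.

α = 1.67, β = 0.24

Let s = α+β. The Beta variance is μ(1−μ)/(s+1).
So s+1 = μ(1−μ)/σ² = (0.873×0.127)/0.038 = 0.110871/0.038 = 2.9177, giving s = 1.9177.
Then α = μs = 0.873×1.9177 = 1.67 and β = (1−μ)s = 0.127×1.9177 = 0.24.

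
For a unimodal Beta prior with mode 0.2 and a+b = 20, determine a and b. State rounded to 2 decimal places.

Since the density peak of Beta(a,b) is at (a−1)/(a+b−2),
a = 1 + 0.2(20−2) = 4.60 and b = 20 − 4.60 = 15.40.

a = 4.60, b = 15.40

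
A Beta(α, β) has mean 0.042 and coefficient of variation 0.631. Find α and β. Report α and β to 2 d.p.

α = 2.36, β = 53.92

σ = CV·μ = 0.631×0.042 = 0.02650, so σ² = 0.000702.
s+1 = μ(1−μ)/σ² = 0.040236/0.000702 = 57.2872, so s = α+β = 56.2872.
α = μs = 2.36, β = (1−μ)s = 53.92.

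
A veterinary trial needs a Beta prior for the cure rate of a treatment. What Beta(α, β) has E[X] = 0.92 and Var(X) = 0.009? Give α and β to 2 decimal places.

Write ν = α+β; then α = μν and Var = μ(1−μ)/(ν+1).
ν = μ(1−μ)/Var − 1 = 0.0736/0.009 − 1 = 7.1778.
α = 0.92·7.1778 = 6.60, β = 0.08·7.1778 = 0.57.

α = 6.60, β = 0.57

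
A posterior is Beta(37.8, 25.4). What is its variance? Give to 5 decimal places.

0.00374

Var = αβ/[(α+β)²(α+β+1)] = (37.8×25.4)/(63.2²×64.2) = 960.12/256430.208 = 0.00374.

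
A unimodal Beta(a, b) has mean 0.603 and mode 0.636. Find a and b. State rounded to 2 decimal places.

With s = a+b: μ = a/s and mode = (a−1)/(s−2). Eliminating a = μs,
μs − 1 = m(s−2) ⇒ s(μ−m) = 1−2m ⇒ s = -0.272/-0.033 = 8.2424.
So a = μs = 4.97, b = (1−μ)s = 3.27.

a = 4.97, b = 3.27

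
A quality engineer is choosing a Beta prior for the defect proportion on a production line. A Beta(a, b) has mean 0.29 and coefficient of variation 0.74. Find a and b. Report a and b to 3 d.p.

a = 1.007, b = 2.464

Var = (CV·μ)² = (0.74×0.29)² = 0.046053.
a+b = μ(1−μ)/Var − 1 = 0.2059/0.046053 − 1 = 3.4709.
Thus a = 0.29·3.4709 = 1.007 and b = 0.71·3.4709 = 2.464.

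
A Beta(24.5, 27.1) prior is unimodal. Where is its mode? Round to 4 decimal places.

0.4738

With α,β > 1, mode = (α−1)/(α+β−2) = 23.5/49.6 = 0.4738.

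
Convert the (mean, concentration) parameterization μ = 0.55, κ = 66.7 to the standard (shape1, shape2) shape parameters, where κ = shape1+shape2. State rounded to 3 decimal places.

shape1 = μκ = 0.55×66.7 = 36.685 and shape2 = (1−μ)κ = 0.45×66.7 = 30.015.

shape1 = 36.685, shape2 = 30.015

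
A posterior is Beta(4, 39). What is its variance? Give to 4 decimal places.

0.0019

α+β = 43 and αβ = 156, so Var = αβ/[(α+β)²(α+β+1)] = 156/81356 = 0.0019.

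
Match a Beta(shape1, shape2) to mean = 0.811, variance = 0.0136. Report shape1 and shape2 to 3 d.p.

shape1 = 8.329, shape2 = 1.941

Let s = shape1+shape2. The Beta variance is μ(1−μ)/(s+1).
So s+1 = μ(1−μ)/σ² = (0.811×0.189)/0.0136 = 0.153279/0.0136 = 11.2705, giving s = 10.2705.
Then shape1 = μs = 0.811×10.2705 = 8.329 and shape2 = (1−μ)s = 0.189×10.2705 = 1.941.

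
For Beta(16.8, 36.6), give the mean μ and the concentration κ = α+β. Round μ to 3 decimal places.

μ = 0.315, κ = 53.4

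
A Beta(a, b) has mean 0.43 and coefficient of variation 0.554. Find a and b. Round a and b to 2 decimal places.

σ = CV·μ = 0.554×0.43 = 0.23822, so σ² = 0.056749.
s+1 = μ(1−μ)/σ² = 0.2451/0.056749 = 4.3190, so s = a+b = 3.3190.
a = μs = 1.43, b = (1−μ)s = 1.89.

a = 1.43, b = 1.89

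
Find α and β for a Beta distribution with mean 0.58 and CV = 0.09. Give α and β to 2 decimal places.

σ = CV·μ = 0.09×0.58 = 0.05220, so σ² = 0.002725.
s+1 = μ(1−μ)/σ² = 0.2436/0.002725 = 89.3997, so s = α+β = 88.3997.
α = μs = 51.27, β = (1−μ)s = 37.13.

α = 51.27, β = 37.13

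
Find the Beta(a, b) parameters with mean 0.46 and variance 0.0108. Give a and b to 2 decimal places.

a = 10.12, b = 11.88

Let s = a+b. The Beta variance is μ(1−μ)/(s+1).
So s+1 = μ(1−μ)/σ² = (0.46×0.54)/0.0108 = 0.2484/0.0108 = 23.0000, giving s = 22.0000.
Then a = μs = 0.46×22.0000 = 10.12 and b = (1−μ)s = 0.54×22.0000 = 11.88.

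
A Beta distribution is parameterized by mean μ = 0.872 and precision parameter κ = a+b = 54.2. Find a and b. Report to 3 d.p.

Split κ in proportion μ : (1−μ): a = 0.872·54.2 = 47.262, b = 54.2 − 47.262 = 6.938.

a = 47.262, b = 6.938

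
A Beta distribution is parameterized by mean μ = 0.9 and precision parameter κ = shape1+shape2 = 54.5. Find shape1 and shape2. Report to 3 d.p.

shape1 = 49.050, shape2 = 5.450

shape1 = μκ = 0.9×54.5 = 49.050 and shape2 = (1−μ)κ = 0.1×54.5 = 5.450.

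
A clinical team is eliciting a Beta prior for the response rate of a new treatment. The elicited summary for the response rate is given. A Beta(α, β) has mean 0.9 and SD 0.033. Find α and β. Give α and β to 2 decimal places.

α = 73.48, β = 8.16

First σ² = 0.001089. Setting α = μn, β = (1−μ)n with n = α+β,
μ(1−μ)/(n+1) = 0.001089 ⇒ n+1 = 0.09/0.001089 = 82.6446 ⇒ n = 81.6446.
Hence α = 0.9×81.6446 = 73.48, β = 0.1×81.6446 = 8.16.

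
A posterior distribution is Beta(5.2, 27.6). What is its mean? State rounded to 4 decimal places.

The Beta mean is α/(α+β) = 5.2/(5.2+27.6) = 0.1585.

0.1585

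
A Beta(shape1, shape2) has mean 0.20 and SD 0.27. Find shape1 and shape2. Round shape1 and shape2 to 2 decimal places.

Variance = 0.27² = 0.0729. The moment-matching identity shape1+shape2 = μ(1−μ)/Var − 1 gives
shape1+shape2 = 0.1600/0.0729 − 1 = 1.1948, so shape1 = μ·1.1948 = 0.24 and shape2 = (1−μ)·1.1948 = 0.96.

shape1 = 0.24, shape2 = 0.96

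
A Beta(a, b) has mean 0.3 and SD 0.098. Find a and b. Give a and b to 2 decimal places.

Variance = 0.098² = 0.009604. The moment-matching identity a+b = μ(1−μ)/Var − 1 gives
a+b = 0.21/0.009604 − 1 = 20.8659, so a = μ·20.8659 = 6.26 and b = (1−μ)·20.8659 = 14.61.

a = 6.26, b = 14.61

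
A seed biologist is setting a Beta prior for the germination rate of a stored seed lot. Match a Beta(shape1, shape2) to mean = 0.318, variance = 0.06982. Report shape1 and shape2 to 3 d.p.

Let s = shape1+shape2. The Beta variance is μ(1−μ)/(s+1).
So s+1 = μ(1−μ)/σ² = (0.318×0.682)/0.06982 = 0.216876/0.06982 = 3.1062, giving s = 2.1062.
Then shape1 = μs = 0.318×2.1062 = 0.670 and shape2 = (1−μ)s = 0.682×2.1062 = 1.436.

shape1 = 0.670, shape2 = 1.436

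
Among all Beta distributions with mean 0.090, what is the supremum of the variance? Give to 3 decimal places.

Var = μ(1−μ)/(α+β+1), which approaches μ(1−μ) as α+β → 0.
So the supremum is μ(1−μ) = 0.090×0.910 = 0.082.

0.082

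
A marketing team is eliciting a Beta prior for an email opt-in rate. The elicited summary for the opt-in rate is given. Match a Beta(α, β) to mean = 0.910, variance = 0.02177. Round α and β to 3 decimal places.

α = 2.513, β = 0.249

Let s = α+β. The Beta variance is μ(1−μ)/(s+1).
So s+1 = μ(1−μ)/σ² = (0.910×0.090)/0.02177 = 0.081900/0.02177 = 3.7621, giving s = 2.7621.
Then α = μs = 0.910×2.7621 = 2.513 and β = (1−μ)s = 0.090×2.7621 = 0.249.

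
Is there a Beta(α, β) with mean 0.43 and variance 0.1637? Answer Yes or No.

For any Beta, Var(X) < E[X]·(1−E[X]).
Here μ(1−μ) = 0.43×0.57 = 0.2451, and 0.1637 < 0.2451.

Yes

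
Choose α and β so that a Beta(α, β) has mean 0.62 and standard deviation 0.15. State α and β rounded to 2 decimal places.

α = 5.87, β = 3.60

σ² = 0.15² = 0.0225.
With s = α+β, Var = μ(1−μ)/(s+1), so s+1 = (0.62×0.38)/0.0225 = 10.4711 and s = 9.4711.
α = μs = 5.87, β = (1−μ)s = 3.60.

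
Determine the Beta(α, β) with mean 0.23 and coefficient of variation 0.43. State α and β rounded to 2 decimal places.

σ = CV·μ = 0.43×0.23 = 0.09890, so σ² = 0.009781.
s+1 = μ(1−μ)/σ² = 0.1771/0.009781 = 18.1061, so s = α+β = 17.1061.
α = μs = 3.93, β = (1−μ)s = 13.17.

α = 3.93, β = 13.17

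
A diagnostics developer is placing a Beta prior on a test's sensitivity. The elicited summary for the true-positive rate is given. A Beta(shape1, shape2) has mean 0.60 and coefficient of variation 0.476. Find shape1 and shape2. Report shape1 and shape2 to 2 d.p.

shape1 = 1.17, shape2 = 0.78

σ = CV·μ = 0.476×0.60 = 0.28560, so σ² = 0.081567.
s+1 = μ(1−μ)/σ² = 0.2400/0.081567 = 2.9424, so s = shape1+shape2 = 1.9424.
shape1 = μs = 1.17, shape2 = (1−μ)s = 0.78.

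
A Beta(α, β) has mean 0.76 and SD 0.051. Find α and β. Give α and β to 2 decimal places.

Variance = 0.051² = 0.002601. The moment-matching identity α+β = μ(1−μ)/Var − 1 gives
α+β = 0.1824/0.002601 − 1 = 69.1269, so α = μ·69.1269 = 52.54 and β = (1−μ)·69.1269 = 16.59.

α = 52.54, β = 16.59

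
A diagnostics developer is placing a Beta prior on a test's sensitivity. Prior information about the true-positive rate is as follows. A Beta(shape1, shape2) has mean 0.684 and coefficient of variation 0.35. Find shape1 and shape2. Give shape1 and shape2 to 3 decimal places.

Var = (CV·μ)² = (0.35×0.684)² = 0.057312.
shape1+shape2 = μ(1−μ)/Var − 1 = 0.216144/0.057312 − 1 = 2.7713.
Thus shape1 = 0.684·2.7713 = 1.896 and shape2 = 0.316·2.7713 = 0.876.

shape1 = 1.896, shape2 = 0.876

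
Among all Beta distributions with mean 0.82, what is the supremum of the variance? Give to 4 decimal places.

0.1476

Var = μ(1−μ)/(α+β+1), which approaches μ(1−μ) as α+β → 0.
So the supremum is μ(1−μ) = 0.82×0.18 = 0.1476.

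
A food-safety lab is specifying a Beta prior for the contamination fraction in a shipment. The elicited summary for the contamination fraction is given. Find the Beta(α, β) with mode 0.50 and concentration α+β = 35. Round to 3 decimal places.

α = 17.500, β = 17.500

Mode = (α−1)/(κ−2) with κ = α+β, so α−1 = 0.50·33 = 16.500.
α = 17.500; β = κ − α = 17.500.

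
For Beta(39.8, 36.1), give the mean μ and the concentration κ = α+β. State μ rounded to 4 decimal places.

κ = α+β = 39.8+36.1 = 75.9; μ = α/κ = 39.8/75.9 = 0.5244.

μ = 0.5244, κ = 75.9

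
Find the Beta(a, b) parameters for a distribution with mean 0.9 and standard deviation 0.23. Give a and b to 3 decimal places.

First σ² = 0.0529. Setting a = μn, b = (1−μ)n with n = a+b,
μ(1−μ)/(n+1) = 0.0529 ⇒ n+1 = 0.09/0.0529 = 1.7013 ⇒ n = 0.7013.
Hence a = 0.9×0.7013 = 0.631, b = 0.1×0.7013 = 0.070.

a = 0.631, b = 0.070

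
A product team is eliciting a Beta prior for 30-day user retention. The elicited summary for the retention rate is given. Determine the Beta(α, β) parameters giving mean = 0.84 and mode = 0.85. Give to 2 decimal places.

α = 58.80, β = 11.20

Let s = α+β. Mean gives α = μs = 0.84s; mode gives (α−1)/(s−2) = 0.85.
Substituting: 0.84s − 1 = 0.85(s−2) = 0.85s − 1.70, so -0.01s = -0.70 and s = 70.0000.
Then α = 0.84×70.0000 = 58.80 and β = s−α = 11.20.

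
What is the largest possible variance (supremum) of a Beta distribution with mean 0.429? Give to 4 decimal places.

0.2450

For fixed mean μ the Beta variance is μ(1−μ)/(α+β+1), increasing as α+β decreases.
Its least upper bound (not attained) is μ(1−μ) = 0.429·0.571 = 0.2450.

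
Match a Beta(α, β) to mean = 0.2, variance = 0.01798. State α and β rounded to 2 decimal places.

α = 1.58, β = 6.32

Let s = α+β. The Beta variance is μ(1−μ)/(s+1).
So s+1 = μ(1−μ)/σ² = (0.2×0.8)/0.01798 = 0.16/0.01798 = 8.8988, giving s = 7.8988.
Then α = μs = 0.2×7.8988 = 1.58 and β = (1−μ)s = 0.8×7.8988 = 6.32.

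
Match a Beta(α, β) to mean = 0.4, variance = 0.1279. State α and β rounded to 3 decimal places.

Write ν = α+β; then α = μν and Var = μ(1−μ)/(ν+1).
ν = μ(1−μ)/Var − 1 = 0.24/0.1279 − 1 = 0.8765.
α = 0.4·0.8765 = 0.351, β = 0.6·0.8765 = 0.526.

α = 0.351, β = 0.526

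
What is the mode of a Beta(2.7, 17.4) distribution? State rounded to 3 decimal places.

With α,β > 1, mode = (α−1)/(α+β−2) = 1.7/18.1 = 0.094.

0.094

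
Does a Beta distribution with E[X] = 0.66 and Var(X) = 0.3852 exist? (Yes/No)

No

A Beta with mean μ has variance μ(1−μ)/(α+β+1) < μ(1−μ).
Here μ(1−μ) = 0.66×0.34 = 0.2244, and 0.3852 ≥ 0.2244.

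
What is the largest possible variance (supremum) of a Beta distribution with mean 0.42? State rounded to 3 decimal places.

For fixed mean μ the Beta variance is μ(1−μ)/(α+β+1), increasing as α+β decreases.
Its least upper bound (not attained) is μ(1−μ) = 0.42·0.58 = 0.244.

0.244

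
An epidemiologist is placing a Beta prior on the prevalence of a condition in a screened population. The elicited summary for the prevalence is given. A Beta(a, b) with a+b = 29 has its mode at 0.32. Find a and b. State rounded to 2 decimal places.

For a,b>1 the mode is (a−1)/(a+b−2), so a = mode·(κ−2)+1 = 0.32×27+1 = 9.64.
And b = (1−mode)·(κ−2)+1 = 0.68×27+1 = 19.36.

a = 9.64, b = 19.36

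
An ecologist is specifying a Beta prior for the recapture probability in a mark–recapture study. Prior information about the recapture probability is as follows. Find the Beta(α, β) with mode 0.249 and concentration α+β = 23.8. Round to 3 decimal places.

For α,β>1 the mode is (α−1)/(α+β−2), so α = mode·(κ−2)+1 = 0.249×21.8+1 = 6.428.
And β = (1−mode)·(κ−2)+1 = 0.751×21.8+1 = 17.372.

α = 6.428, β = 17.372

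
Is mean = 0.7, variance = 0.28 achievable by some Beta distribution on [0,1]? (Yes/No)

A Beta with mean μ has variance μ(1−μ)/(α+β+1) < μ(1−μ).
Here μ(1−μ) = 0.7×0.3 = 0.21, and 0.28 ≥ 0.21.

No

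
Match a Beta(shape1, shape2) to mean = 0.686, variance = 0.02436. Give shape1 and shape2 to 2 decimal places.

shape1 = 5.38, shape2 = 2.46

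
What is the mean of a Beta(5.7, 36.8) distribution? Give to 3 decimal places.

0.134

E[X] = α/(α+β) = 5.7/42.5 = 0.134.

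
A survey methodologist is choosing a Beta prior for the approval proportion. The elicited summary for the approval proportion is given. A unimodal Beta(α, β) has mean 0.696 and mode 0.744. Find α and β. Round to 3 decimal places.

α = 7.076, β = 3.091

Let s = α+β. Mean gives α = μs = 0.696s; mode gives (α−1)/(s−2) = 0.744.
Substituting: 0.696s − 1 = 0.744(s−2) = 0.744s − 1.488, so -0.048s = -0.488 and s = 10.1667.
Then α = 0.696×10.1667 = 7.076 and β = s−α = 3.091.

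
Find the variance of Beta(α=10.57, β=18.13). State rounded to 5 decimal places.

α+β = 28.70 and αβ = 191.6341, so Var = αβ/[(α+β)²(α+β+1)] = 191.6341/24463.593000 = 0.00783.

0.00783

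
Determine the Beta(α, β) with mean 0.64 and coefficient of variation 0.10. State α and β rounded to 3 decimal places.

σ = CV·μ = 0.10×0.64 = 0.06400, so σ² = 0.004096.
s+1 = μ(1−μ)/σ² = 0.2304/0.004096 = 56.2500, so s = α+β = 55.2500.
α = μs = 35.360, β = (1−μ)s = 19.890.

α = 35.360, β = 19.890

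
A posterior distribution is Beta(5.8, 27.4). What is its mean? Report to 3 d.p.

E[X] = α/(α+β) = 5.8/33.2 = 0.175.

0.175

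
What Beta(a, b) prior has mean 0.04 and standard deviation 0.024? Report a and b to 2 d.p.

a = 2.63, b = 63.04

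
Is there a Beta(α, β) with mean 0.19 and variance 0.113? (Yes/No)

A Beta with mean μ has variance μ(1−μ)/(α+β+1) < μ(1−μ).
Here μ(1−μ) = 0.19×0.81 = 0.1539, and 0.113 < 0.1539.

Yes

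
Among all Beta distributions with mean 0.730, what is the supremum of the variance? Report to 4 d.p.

Var = μ(1−μ)/(α+β+1), which approaches μ(1−μ) as α+β → 0.
So the supremum is μ(1−μ) = 0.730×0.270 = 0.1971.

0.1971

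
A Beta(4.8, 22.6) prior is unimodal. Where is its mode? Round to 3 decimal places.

0.150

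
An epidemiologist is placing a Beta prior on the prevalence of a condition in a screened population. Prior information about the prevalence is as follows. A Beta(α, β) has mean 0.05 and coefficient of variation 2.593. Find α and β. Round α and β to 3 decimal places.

α = 0.091, β = 1.735

Var = (CV·μ)² = (2.593×0.05)² = 0.016809.
α+β = μ(1−μ)/Var − 1 = 0.0475/0.016809 − 1 = 1.8258.
Thus α = 0.05·1.8258 = 0.091 and β = 0.95·1.8258 = 1.735.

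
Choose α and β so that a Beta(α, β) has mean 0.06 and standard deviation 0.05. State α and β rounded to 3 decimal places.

σ² = 0.05² = 0.0025.
With s = α+β, Var = μ(1−μ)/(s+1), so s+1 = (0.06×0.94)/0.0025 = 22.5600 and s = 21.5600.
α = μs = 1.294, β = (1−μ)s = 20.266.

α = 1.294, β = 20.266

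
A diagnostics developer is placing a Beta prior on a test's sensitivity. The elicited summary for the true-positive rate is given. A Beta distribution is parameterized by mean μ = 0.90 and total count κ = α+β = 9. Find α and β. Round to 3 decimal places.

Split κ in proportion μ : (1−μ): α = 0.90·9 = 8.100, β = 9 − 8.100 = 0.900.

α = 8.100, β = 0.900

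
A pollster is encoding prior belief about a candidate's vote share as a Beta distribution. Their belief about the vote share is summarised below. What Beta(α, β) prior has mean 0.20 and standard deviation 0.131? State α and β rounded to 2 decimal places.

Variance = 0.131² = 0.017161. The moment-matching identity α+β = μ(1−μ)/Var − 1 gives
α+β = 0.1600/0.017161 − 1 = 8.3235, so α = μ·8.3235 = 1.66 and β = (1−μ)·8.3235 = 6.66.

α = 1.66, β = 6.66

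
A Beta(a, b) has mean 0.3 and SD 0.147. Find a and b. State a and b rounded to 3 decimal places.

a = 2.615, b = 6.103

σ² = 0.147² = 0.021609.
With s = a+b, Var = μ(1−μ)/(s+1), so s+1 = (0.3×0.7)/0.021609 = 9.7182 and s = 8.7182.
a = μs = 2.615, b = (1−μ)s = 6.103.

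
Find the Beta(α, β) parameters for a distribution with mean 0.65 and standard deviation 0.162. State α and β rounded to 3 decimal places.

First σ² = 0.026244. Setting α = μn, β = (1−μ)n with n = α+β,
μ(1−μ)/(n+1) = 0.026244 ⇒ n+1 = 0.2275/0.026244 = 8.6686 ⇒ n = 7.6686.
Hence α = 0.65×7.6686 = 4.985, β = 0.35×7.6686 = 2.684.

α = 4.985, β = 2.684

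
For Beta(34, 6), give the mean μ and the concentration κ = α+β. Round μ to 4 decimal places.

μ = 0.8500, κ = 40

κ = α+β = 34+6 = 40; μ = α/κ = 34/40 = 0.8500.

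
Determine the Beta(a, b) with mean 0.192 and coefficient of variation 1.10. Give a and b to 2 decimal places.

a = 0.48, b = 2.00

Var = (CV·μ)² = (1.10×0.192)² = 0.044605.
a+b = μ(1−μ)/Var − 1 = 0.155136/0.044605 − 1 = 2.4780.
Thus a = 0.192·2.4780 = 0.48 and b = 0.808·2.4780 = 2.00.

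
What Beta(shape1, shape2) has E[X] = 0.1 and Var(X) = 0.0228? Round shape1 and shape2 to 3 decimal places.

shape1 = 0.295, shape2 = 2.653

Write ν = shape1+shape2; then shape1 = μν and Var = μ(1−μ)/(ν+1).
ν = μ(1−μ)/Var − 1 = 0.09/0.0228 − 1 = 2.9474.
shape1 = 0.1·2.9474 = 0.295, shape2 = 0.9·2.9474 = 2.653.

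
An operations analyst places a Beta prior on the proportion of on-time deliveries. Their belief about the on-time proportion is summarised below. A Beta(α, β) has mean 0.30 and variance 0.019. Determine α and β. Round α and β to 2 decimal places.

Let s = α+β. The Beta variance is μ(1−μ)/(s+1).
So s+1 = μ(1−μ)/σ² = (0.30×0.70)/0.019 = 0.2100/0.019 = 11.0526, giving s = 10.0526.
Then α = μs = 0.30×10.0526 = 3.02 and β = (1−μ)s = 0.70×10.0526 = 7.04.

α = 3.02, β = 7.04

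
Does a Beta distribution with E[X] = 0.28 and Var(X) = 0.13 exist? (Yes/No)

The Beta variance bound is σ² < μ(1−μ).
Here μ(1−μ) = 0.28×0.72 = 0.2016, and 0.13 < 0.2016.

Yes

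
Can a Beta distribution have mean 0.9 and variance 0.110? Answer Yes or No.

No

A Beta with mean μ has variance μ(1−μ)/(α+β+1) < μ(1−μ).
Here μ(1−μ) = 0.9×0.1 = 0.09, and 0.110 ≥ 0.09.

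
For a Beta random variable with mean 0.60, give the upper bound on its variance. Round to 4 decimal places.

For fixed mean μ the Beta variance is μ(1−μ)/(α+β+1), increasing as α+β decreases.
Its least upper bound (not attained) is μ(1−μ) = 0.60·0.40 = 0.2400.

0.2400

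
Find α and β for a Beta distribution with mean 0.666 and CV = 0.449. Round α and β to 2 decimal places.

α = 0.99, β = 0.50

Var = (CV·μ)² = (0.449×0.666)² = 0.089421.
α+β = μ(1−μ)/Var − 1 = 0.222444/0.089421 − 1 = 1.4876.
Thus α = 0.666·1.4876 = 0.99 and β = 0.334·1.4876 = 0.50.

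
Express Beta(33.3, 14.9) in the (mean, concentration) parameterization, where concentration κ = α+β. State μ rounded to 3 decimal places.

μ = 0.691, κ = 48.2

κ = α+β = 33.3+14.9 = 48.2; μ = α/κ = 33.3/48.2 = 0.691.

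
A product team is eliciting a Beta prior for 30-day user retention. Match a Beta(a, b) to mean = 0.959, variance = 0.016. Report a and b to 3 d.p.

a = 1.398, b = 0.060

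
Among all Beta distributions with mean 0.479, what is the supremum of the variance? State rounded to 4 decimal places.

For fixed mean μ the Beta variance is μ(1−μ)/(α+β+1), increasing as α+β decreases.
Its least upper bound (not attained) is μ(1−μ) = 0.479·0.521 = 0.2496.

0.2496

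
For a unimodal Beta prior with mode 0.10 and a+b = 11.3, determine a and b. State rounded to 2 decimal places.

a = 1.93, b = 9.37

Mode = (a−1)/(κ−2) with κ = a+b, so a−1 = 0.10·9.3 = 0.93.
a = 1.93; b = κ − a = 9.37.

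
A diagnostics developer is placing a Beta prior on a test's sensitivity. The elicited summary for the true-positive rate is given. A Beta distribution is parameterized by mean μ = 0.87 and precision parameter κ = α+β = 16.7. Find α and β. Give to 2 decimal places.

α = 14.53, β = 2.17

Split κ in proportion μ : (1−μ): α = 0.87·16.7 = 14.53, β = 16.7 − 14.53 = 2.17.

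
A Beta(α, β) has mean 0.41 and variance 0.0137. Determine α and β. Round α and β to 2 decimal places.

α = 6.83, β = 9.83

By moment matching, α+β = μ(1−μ)/σ² − 1 = (0.41·0.59)/0.0137 − 1 = 17.6569 − 1 = 16.6569.
Since α/(α+β) = μ, α = 0.41·16.6569 = 6.83 and β = 0.59·16.6569 = 9.83.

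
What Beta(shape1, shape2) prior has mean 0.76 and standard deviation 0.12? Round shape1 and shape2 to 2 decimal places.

Variance = 0.12² = 0.0144. The moment-matching identity shape1+shape2 = μ(1−μ)/Var − 1 gives
shape1+shape2 = 0.1824/0.0144 − 1 = 11.6667, so shape1 = μ·11.6667 = 8.87 and shape2 = (1−μ)·11.6667 = 2.80.

shape1 = 8.87, shape2 = 2.80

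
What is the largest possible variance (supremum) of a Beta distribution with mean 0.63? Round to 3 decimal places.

For fixed mean μ the Beta variance is μ(1−μ)/(α+β+1), increasing as α+β decreases.
Its least upper bound (not attained) is μ(1−μ) = 0.63·0.37 = 0.233.

0.233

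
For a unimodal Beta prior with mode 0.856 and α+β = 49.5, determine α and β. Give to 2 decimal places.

For α,β>1 the mode is (α−1)/(α+β−2), so α = mode·(κ−2)+1 = 0.856×47.5+1 = 41.66.
And β = (1−mode)·(κ−2)+1 = 0.144×47.5+1 = 7.84.

α = 41.66, β = 7.84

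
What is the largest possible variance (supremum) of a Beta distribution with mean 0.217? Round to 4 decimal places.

0.1699

Var = μ(1−μ)/(α+β+1), which approaches μ(1−μ) as α+β → 0.
So the supremum is μ(1−μ) = 0.217×0.783 = 0.1699.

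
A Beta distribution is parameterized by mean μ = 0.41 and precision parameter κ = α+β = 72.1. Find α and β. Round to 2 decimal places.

Split κ in proportion μ : (1−μ): α = 0.41·72.1 = 29.56, β = 72.1 − 29.56 = 42.54.

α = 29.56, β = 42.54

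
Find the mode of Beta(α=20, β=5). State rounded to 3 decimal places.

0.826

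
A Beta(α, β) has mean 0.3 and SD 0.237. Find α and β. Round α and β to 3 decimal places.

α = 0.822, β = 1.917

σ² = 0.237² = 0.056169.
With s = α+β, Var = μ(1−μ)/(s+1), so s+1 = (0.3×0.7)/0.056169 = 3.7387 and s = 2.7387.
α = μs = 0.822, β = (1−μ)s = 1.917.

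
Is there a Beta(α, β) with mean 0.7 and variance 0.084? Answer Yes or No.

Yes

A Beta with mean μ has variance μ(1−μ)/(α+β+1) < μ(1−μ).
Here μ(1−μ) = 0.7×0.3 = 0.21, and 0.084 < 0.21.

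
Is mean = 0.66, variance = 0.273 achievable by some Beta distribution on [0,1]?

No

The Beta variance bound is σ² < μ(1−μ).
Here μ(1−μ) = 0.66×0.34 = 0.2244, and 0.273 ≥ 0.2244.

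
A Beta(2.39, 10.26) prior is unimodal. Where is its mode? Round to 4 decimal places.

0.1305

The density x^(α−1)(1−x)^(β−1) is maximised at (α−1)/(α+β−2) = 1.39/10.65 = 0.1305.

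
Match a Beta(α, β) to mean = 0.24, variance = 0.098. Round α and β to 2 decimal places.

α = 0.21, β = 0.65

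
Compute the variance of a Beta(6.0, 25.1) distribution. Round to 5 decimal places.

μ = 6.0/31.1 = 0.192926; Var = μ(1−μ)/(α+β+1) = 0.1557056/32.1 = 0.00485.

0.00485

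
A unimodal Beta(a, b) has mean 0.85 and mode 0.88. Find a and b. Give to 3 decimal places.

a = 21.533, b = 3.800

Let s = a+b. Mean gives a = μs = 0.85s; mode gives (a−1)/(s−2) = 0.88.
Substituting: 0.85s − 1 = 0.88(s−2) = 0.88s − 1.76, so -0.03s = -0.76 and s = 25.3333.
Then a = 0.85×25.3333 = 21.533 and b = s−a = 3.800.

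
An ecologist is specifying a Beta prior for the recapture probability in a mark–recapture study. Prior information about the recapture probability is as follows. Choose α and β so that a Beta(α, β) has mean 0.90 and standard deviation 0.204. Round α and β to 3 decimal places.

α = 1.046, β = 0.116

σ² = 0.204² = 0.041616.
With s = α+β, Var = μ(1−μ)/(s+1), so s+1 = (0.90×0.10)/0.041616 = 2.1626 and s = 1.1626.
α = μs = 1.046, β = (1−μ)s = 0.116.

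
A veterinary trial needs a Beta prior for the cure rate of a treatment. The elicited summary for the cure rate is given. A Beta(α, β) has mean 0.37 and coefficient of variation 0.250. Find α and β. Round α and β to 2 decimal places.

α = 9.71, β = 16.53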